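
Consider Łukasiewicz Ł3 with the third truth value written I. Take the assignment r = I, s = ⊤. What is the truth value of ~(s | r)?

s | r = ⊤ | I = ⊤
~(s | r) = ~⊤ = ⊥

⊥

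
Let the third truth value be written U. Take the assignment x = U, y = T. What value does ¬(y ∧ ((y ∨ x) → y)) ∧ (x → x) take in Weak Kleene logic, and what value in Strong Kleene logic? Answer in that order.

In Weak Kleene logic: y ∨ x = T ∨ U = U
(y ∨ x) → y = U → T = U
y ∧ ((y ∨ x) → y) = T ∧ U = U
¬(y ∧ ((y ∨ x) → y)) = ¬U = U
x → x = U → U = U
¬(y ∧ ((y ∨ x) → y)) ∧ (x → x) = U ∧ U = U
In Strong Kleene logic: y ∨ x = T ∨ U = T
(y ∨ x) → y = T → T = T
y ∧ ((y ∨ x) → y) = T ∧ T = T
¬(y ∧ ((y ∨ x) → y)) = ¬T = F
x → x = U → U = U  [¬U ∨ U]
¬(y ∧ ((y ∨ x) → y)) ∧ (x → x) = F ∧ U = F
They differ because Weak Kleene logic and Strong Kleene logic treat U differently under the binary connectives.

U; F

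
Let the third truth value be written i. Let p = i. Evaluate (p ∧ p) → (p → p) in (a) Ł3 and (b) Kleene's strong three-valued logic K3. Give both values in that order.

In Ł3: p ∧ p = i ∧ i = i
p → p = i → i = true  [min(1, 1−½+½)]
(p ∧ p) → (p → p) = i → true = true
In Kleene's strong three-valued logic K3: p ∧ p = i ∧ i = i
p → p = i → i = i
(p ∧ p) → (p → p) = i → i = i
They differ because Ł3 and Kleene's strong three-valued logic K3 treat i differently under implication.

true; i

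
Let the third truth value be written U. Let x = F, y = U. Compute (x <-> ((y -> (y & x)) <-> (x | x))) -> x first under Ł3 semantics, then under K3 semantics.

In Ł3: y & x = U & F = F
y -> (y & x) = U -> F = U  [min(1, 1−½+0)]
x | x = F | F = F
(y -> (y & x)) <-> (x | x) = U <-> F = U
x <-> ((y -> (y & x)) <-> (x | x)) = F <-> U = U
(x <-> ((y -> (y & x)) <-> (x | x))) -> x = U -> F = U
In K3: y & x = U & F = F
y -> (y & x) = U -> F = U
x | x = F | F = F
(y -> (y & x)) <-> (x | x) = U <-> F = U
x <-> ((y -> (y & x)) <-> (x | x)) = F <-> U = U
(x <-> ((y -> (y & x)) <-> (x | x))) -> x = U -> F = U

U; U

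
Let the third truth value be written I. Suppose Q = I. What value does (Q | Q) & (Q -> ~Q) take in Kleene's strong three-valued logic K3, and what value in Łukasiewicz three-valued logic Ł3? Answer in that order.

In Kleene's strong three-valued logic K3: Q | Q = I | I = I
~Q = ~I = I
Q -> ~Q = I -> I = I  [~I | I]
(Q | Q) & (Q -> ~Q) = I & I = I
In Łukasiewicz three-valued logic Ł3: Q | Q = I | I = I
~Q = ~I = I
Q -> ~Q = I -> I = T
(Q | Q) & (Q -> ~Q) = I & T = I

I; I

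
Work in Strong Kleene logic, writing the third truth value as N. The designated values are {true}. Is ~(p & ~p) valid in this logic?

Countermodel: p=N gives N, which is not designated.

No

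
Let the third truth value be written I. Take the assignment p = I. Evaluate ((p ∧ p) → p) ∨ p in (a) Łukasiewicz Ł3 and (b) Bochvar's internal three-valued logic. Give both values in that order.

1; I

In Łukasiewicz Ł3: p ∧ p = I ∧ I = I
(p ∧ p) → p = I → I = 1  [min(1, 1−½+½)]
((p ∧ p) → p) ∨ p = 1 ∨ I = 1
In Bochvar's internal three-valued logic: p ∧ p = I ∧ I = I
(p ∧ p) → p = I → I = I  [any arg is the third value ⇒ result is the third value]
((p ∧ p) → p) ∨ p = I ∨ I = I
They differ because Łukasiewicz Ł3 and Bochvar's internal three-valued logic treat I differently under the binary connectives.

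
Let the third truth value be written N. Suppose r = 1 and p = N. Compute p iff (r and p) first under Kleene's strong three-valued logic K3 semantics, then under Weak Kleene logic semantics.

N; N

In Kleene's strong three-valued logic K3: r and p = 1 and N = N
p iff (r and p) = N iff N = N
In Weak Kleene logic: r and p = 1 and N = N
p iff (r and p) = N iff N = N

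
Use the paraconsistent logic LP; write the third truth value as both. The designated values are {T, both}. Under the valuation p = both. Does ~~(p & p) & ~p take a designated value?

p & p = both & both = both
~(p & p) = ~both = both
~~(p & p) = ~both = both
~p = ~both = both
~~(p & p) & ~p = both & both = both
both ∈ {T, both}.

Yes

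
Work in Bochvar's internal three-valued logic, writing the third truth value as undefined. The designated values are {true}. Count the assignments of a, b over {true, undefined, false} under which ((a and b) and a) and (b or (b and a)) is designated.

1

Designated under: (a=true, b=true).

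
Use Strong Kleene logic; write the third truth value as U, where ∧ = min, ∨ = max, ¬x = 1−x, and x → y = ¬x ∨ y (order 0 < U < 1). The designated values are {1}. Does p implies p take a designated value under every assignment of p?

Countermodel: p=U gives U, which is not designated.

No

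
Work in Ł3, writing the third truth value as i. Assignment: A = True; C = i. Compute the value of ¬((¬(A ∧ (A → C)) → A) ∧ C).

A → C = True → i = i  [min(1, 1−1+½)]
A ∧ (A → C) = True ∧ i = i
¬(A ∧ (A → C)) = ¬i = i
¬(A ∧ (A → C)) → A = i → True = True
(¬(A ∧ (A → C)) → A) ∧ C = True ∧ i = i
¬((¬(A ∧ (A → C)) → A) ∧ C) = ¬i = i

i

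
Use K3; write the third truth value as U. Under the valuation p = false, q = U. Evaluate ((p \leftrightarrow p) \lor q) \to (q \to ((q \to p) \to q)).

p \leftrightarrow p = false \leftrightarrow false = true
(p \leftrightarrow p) \lor q = true \lor U = true
q \to p = U \to false = U  [\lnot U \lor false]
(q \to p) \to q = U \to U = U
q \to ((q \to p) \to q) = U \to U = U
((p \leftrightarrow p) \lor q) \to (q \to ((q \to p) \to q)) = true \to U = U

U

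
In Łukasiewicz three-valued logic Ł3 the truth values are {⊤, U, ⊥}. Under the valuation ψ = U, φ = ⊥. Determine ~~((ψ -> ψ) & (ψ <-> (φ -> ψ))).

ψ -> ψ = U -> U = ⊤  [min(1, 1−½+½)]
φ -> ψ = ⊥ -> U = ⊤
ψ <-> (φ -> ψ) = U <-> ⊤ = U
(ψ -> ψ) & (ψ <-> (φ -> ψ)) = ⊤ & U = U
~((ψ -> ψ) & (ψ <-> (φ -> ψ))) = ~U = U
~~((ψ -> ψ) & (ψ <-> (φ -> ψ))) = ~U = U

U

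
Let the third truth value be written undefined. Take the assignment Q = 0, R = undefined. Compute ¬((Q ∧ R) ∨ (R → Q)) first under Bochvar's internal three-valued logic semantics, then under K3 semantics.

In Bochvar's internal three-valued logic: Q ∧ R = 0 ∧ undefined = undefined
R → Q = undefined → 0 = undefined  [any arg is the third value ⇒ result is the third value]
(Q ∧ R) ∨ (R → Q) = undefined ∨ undefined = undefined
¬((Q ∧ R) ∨ (R → Q)) = ¬undefined = undefined
In K3: Q ∧ R = 0 ∧ undefined = 0
R → Q = undefined → 0 = undefined  [¬undefined ∨ 0]
(Q ∧ R) ∨ (R → Q) = 0 ∨ undefined = undefined
¬((Q ∧ R) ∨ (R → Q)) = ¬undefined = undefined

undefined; undefined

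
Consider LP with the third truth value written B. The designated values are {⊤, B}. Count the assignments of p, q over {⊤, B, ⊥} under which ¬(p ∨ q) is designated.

Designated under: (p=B, q=B); (p=B, q=⊥); (p=⊥, q=B); (p=⊥, q=⊥).

4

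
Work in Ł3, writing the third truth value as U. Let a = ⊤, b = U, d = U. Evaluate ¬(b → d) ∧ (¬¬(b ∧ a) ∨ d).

⊥

b → d = U → U = ⊤  [min(1, 1−½+½)]
¬(b → d) = ¬⊤ = ⊥
b ∧ a = U ∧ ⊤ = U
¬(b ∧ a) = ¬U = U
¬¬(b ∧ a) = ¬U = U
¬¬(b ∧ a) ∨ d = U ∨ U = U
¬(b → d) ∧ (¬¬(b ∧ a) ∨ d) = ⊥ ∧ U = ⊥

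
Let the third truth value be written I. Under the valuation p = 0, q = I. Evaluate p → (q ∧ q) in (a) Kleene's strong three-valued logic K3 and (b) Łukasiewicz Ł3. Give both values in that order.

In Kleene's strong three-valued logic K3: q ∧ q = I ∧ I = I
p → (q ∧ q) = 0 → I = 1
In Łukasiewicz Ł3: q ∧ q = I ∧ I = I
p → (q ∧ q) = 0 → I = 1  [min(1, 1−0+½)]

1; 1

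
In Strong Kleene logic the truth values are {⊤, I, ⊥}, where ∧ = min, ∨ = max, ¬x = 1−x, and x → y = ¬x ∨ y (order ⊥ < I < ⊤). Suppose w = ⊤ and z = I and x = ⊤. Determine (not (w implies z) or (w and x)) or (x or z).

w implies z = ⊤ implies I = I  [not ⊤ or I]
not (w implies z) = not I = I
w and x = ⊤ and ⊤ = ⊤
not (w implies z) or (w and x) = I or ⊤ = ⊤
x or z = ⊤ or I = ⊤
(not (w implies z) or (w and x)) or (x or z) = ⊤ or ⊤ = ⊤

⊤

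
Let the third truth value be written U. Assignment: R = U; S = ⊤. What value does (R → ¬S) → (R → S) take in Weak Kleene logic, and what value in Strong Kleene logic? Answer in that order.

In Weak Kleene logic: ¬S = ¬⊤ = ⊥
R → ¬S = U → ⊥ = U
R → S = U → ⊤ = U
(R → ¬S) → (R → S) = U → U = U
In Strong Kleene logic: ¬S = ¬⊤ = ⊥
R → ¬S = U → ⊥ = U  [¬U ∨ ⊥]
R → S = U → ⊤ = ⊤
(R → ¬S) → (R → S) = U → ⊤ = ⊤
They differ because Weak Kleene logic and Strong Kleene logic treat U differently under the binary connectives.

U; ⊤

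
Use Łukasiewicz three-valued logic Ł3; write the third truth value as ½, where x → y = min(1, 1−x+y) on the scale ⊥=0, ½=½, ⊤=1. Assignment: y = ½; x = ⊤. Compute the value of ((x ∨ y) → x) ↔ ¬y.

½

x ∨ y = ⊤ ∨ ½ = ⊤
(x ∨ y) → x = ⊤ → ⊤ = ⊤
¬y = ¬½ = ½
((x ∨ y) → x) ↔ ¬y = ⊤ ↔ ½ = ½  [1 − |1−½|]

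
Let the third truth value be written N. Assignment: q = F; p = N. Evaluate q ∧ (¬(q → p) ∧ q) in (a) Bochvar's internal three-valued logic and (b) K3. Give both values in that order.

N; F

In Bochvar's internal three-valued logic: q → p = F → N = N  [any arg is the third value ⇒ result is the third value]
¬(q → p) = ¬N = N
¬(q → p) ∧ q = N ∧ F = N
q ∧ (¬(q → p) ∧ q) = F ∧ N = N
In K3: q → p = F → N = T
¬(q → p) = ¬T = F
¬(q → p) ∧ q = F ∧ F = F
q ∧ (¬(q → p) ∧ q) = F ∧ F = F
They differ because Bochvar's internal three-valued logic and K3 treat N differently under the binary connectives.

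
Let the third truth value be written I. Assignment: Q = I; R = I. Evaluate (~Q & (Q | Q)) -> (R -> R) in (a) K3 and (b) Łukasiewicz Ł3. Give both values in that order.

In K3: ~Q = ~I = I
Q | Q = I | I = I
~Q & (Q | Q) = I & I = I
R -> R = I -> I = I
(~Q & (Q | Q)) -> (R -> R) = I -> I = I
In Łukasiewicz Ł3: ~Q = ~I = I
Q | Q = I | I = I
~Q & (Q | Q) = I & I = I
R -> R = I -> I = 1  [min(1, 1−½+½)]
(~Q & (Q | Q)) -> (R -> R) = I -> 1 = 1
They differ because K3 and Łukasiewicz Ł3 treat I differently under implication.

I; 1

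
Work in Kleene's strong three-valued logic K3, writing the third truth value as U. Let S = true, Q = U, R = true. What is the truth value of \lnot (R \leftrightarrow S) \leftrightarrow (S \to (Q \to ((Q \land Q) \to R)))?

R \leftrightarrow S = true \leftrightarrow true = true
\lnot (R \leftrightarrow S) = \lnot true = false
Q \land Q = U \land U = U
(Q \land Q) \to R = U \to true = true  [\lnot U \lor true]
Q \to ((Q \land Q) \to R) = U \to true = true
S \to (Q \to ((Q \land Q) \to R)) = true \to true = true
\lnot (R \leftrightarrow S) \leftrightarrow (S \to (Q \to ((Q \land Q) \to R))) = false \leftrightarrow true = false

false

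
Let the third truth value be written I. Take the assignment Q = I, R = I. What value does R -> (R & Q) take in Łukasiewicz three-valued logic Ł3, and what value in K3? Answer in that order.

1; I

In Łukasiewicz three-valued logic Ł3: R & Q = I & I = I
R -> (R & Q) = I -> I = 1  [min(1, 1−½+½)]
In K3: R & Q = I & I = I
R -> (R & Q) = I -> I = I  [~I | I]
They differ because Łukasiewicz three-valued logic Ł3 and K3 treat I differently under implication.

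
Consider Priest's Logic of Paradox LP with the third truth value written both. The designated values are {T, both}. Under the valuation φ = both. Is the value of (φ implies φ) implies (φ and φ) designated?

φ implies φ = both implies both = both  [not both or both]
φ and φ = both and both = both
(φ implies φ) implies (φ and φ) = both implies both = both
both ∈ {T, both}.

Yes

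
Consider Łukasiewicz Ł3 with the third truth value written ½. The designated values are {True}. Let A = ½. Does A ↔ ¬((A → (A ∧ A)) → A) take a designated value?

A ∧ A = ½ ∧ ½ = ½
A → (A ∧ A) = ½ → ½ = True  [min(1, 1−½+½)]
(A → (A ∧ A)) → A = True → ½ = ½
¬((A → (A ∧ A)) → A) = ¬½ = ½
A ↔ ¬((A → (A ∧ A)) → A) = ½ ↔ ½ = True
True ∈ {True}.

Yes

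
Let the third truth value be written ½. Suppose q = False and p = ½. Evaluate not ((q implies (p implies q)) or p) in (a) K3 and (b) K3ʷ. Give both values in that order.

In K3: p implies q = ½ implies False = ½
q implies (p implies q) = False implies ½ = True
(q implies (p implies q)) or p = True or ½ = True
not ((q implies (p implies q)) or p) = not True = False
In K3ʷ: p implies q = ½ implies False = ½  [any arg is the third value ⇒ result is the third value]
q implies (p implies q) = False implies ½ = ½
(q implies (p implies q)) or p = ½ or ½ = ½
not ((q implies (p implies q)) or p) = not ½ = ½
They differ because K3 and K3ʷ treat ½ differently under the binary connectives.

False; ½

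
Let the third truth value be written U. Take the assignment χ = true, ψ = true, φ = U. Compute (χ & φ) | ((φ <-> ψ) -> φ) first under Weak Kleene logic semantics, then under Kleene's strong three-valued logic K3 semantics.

U; U

In Weak Kleene logic: χ & φ = true & U = U
φ <-> ψ = U <-> true = U
(φ <-> ψ) -> φ = U -> U = U
(χ & φ) | ((φ <-> ψ) -> φ) = U | U = U
In Kleene's strong three-valued logic K3: χ & φ = true & U = U
φ <-> ψ = U <-> true = U
(φ <-> ψ) -> φ = U -> U = U
(χ & φ) | ((φ <-> ψ) -> φ) = U | U = U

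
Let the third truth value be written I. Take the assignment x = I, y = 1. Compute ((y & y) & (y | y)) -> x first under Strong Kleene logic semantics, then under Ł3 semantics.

In Strong Kleene logic: y & y = 1 & 1 = 1
y | y = 1 | 1 = 1
(y & y) & (y | y) = 1 & 1 = 1
((y & y) & (y | y)) -> x = 1 -> I = I
In Ł3: y & y = 1 & 1 = 1
y | y = 1 | 1 = 1
(y & y) & (y | y) = 1 & 1 = 1
((y & y) & (y | y)) -> x = 1 -> I = I

I; I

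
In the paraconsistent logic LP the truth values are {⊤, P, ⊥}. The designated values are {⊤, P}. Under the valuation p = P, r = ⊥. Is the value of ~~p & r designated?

~p = ~P = P
~~p = ~P = P
~~p & r = P & ⊥ = ⊥
⊥ ∉ {⊤, P}.

No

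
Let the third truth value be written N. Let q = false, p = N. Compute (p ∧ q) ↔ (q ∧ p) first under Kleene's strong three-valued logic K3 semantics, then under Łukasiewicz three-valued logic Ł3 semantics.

In Kleene's strong three-valued logic K3: p ∧ q = N ∧ false = false
q ∧ p = false ∧ N = false
(p ∧ q) ↔ (q ∧ p) = false ↔ false = true
In Łukasiewicz three-valued logic Ł3: p ∧ q = N ∧ false = false
q ∧ p = false ∧ N = false
(p ∧ q) ↔ (q ∧ p) = false ↔ false = true

true; true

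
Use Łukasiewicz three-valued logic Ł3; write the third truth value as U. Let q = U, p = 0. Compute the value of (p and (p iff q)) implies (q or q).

p iff q = 0 iff U = U  [1 − |0−½|]
p and (p iff q) = 0 and U = 0
q or q = U or U = U
(p and (p iff q)) implies (q or q) = 0 implies U = 1

1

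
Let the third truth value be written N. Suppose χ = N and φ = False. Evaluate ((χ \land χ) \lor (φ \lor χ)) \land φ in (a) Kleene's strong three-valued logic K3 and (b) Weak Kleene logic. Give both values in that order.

False; N

In Kleene's strong three-valued logic K3: χ \land χ = N \land N = N
φ \lor χ = False \lor N = N
(χ \land χ) \lor (φ \lor χ) = N \lor N = N
((χ \land χ) \lor (φ \lor χ)) \land φ = N \land False = False
In Weak Kleene logic: χ \land χ = N \land N = N
φ \lor χ = False \lor N = N
(χ \land χ) \lor (φ \lor χ) = N \lor N = N
((χ \land χ) \lor (φ \lor χ)) \land φ = N \land False = N
They differ because Kleene's strong three-valued logic K3 and Weak Kleene logic treat N differently under the binary connectives.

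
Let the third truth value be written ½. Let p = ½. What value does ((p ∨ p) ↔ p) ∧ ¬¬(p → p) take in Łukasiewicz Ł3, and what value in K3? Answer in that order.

In Łukasiewicz Ł3: p ∨ p = ½ ∨ ½ = ½
(p ∨ p) ↔ p = ½ ↔ ½ = True  [1 − |½−½|]
p → p = ½ → ½ = True
¬(p → p) = ¬True = False
¬¬(p → p) = ¬False = True
((p ∨ p) ↔ p) ∧ ¬¬(p → p) = True ∧ True = True
In K3: p ∨ p = ½ ∨ ½ = ½
(p ∨ p) ↔ p = ½ ↔ ½ = ½
p → p = ½ → ½ = ½
¬(p → p) = ¬½ = ½
¬¬(p → p) = ¬½ = ½
((p ∨ p) ↔ p) ∧ ¬¬(p → p) = ½ ∧ ½ = ½
They differ because Łukasiewicz Ł3 and K3 treat ½ differently under implication.

True; ½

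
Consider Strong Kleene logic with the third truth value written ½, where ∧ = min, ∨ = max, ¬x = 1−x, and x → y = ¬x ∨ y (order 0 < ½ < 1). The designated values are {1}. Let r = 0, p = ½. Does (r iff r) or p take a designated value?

r iff r = 0 iff 0 = 1
(r iff r) or p = 1 or ½ = 1
1 ∈ {1}.

Yes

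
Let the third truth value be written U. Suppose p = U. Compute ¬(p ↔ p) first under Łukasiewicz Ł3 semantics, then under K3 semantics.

In Łukasiewicz Ł3: p ↔ p = U ↔ U = true
¬(p ↔ p) = ¬true = false
In K3: p ↔ p = U ↔ U = U
¬(p ↔ p) = ¬U = U
They differ because Łukasiewicz Ł3 and K3 treat U differently under implication.

false; U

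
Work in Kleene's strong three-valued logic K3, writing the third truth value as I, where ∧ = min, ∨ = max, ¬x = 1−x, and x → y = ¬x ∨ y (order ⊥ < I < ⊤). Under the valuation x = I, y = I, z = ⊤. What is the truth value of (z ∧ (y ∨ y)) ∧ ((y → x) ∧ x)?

y ∨ y = I ∨ I = I
z ∧ (y ∨ y) = ⊤ ∧ I = I
y → x = I → I = I
(y → x) ∧ x = I ∧ I = I
(z ∧ (y ∨ y)) ∧ ((y → x) ∧ x) = I ∧ I = I

I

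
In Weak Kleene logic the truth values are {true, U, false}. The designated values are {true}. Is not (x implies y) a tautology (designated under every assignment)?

Countermodel: x=true, y=true gives false, which is not designated.

No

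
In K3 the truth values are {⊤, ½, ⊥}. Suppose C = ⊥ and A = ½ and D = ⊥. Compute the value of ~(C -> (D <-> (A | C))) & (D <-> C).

⊥

A | C = ½ | ⊥ = ½
D <-> (A | C) = ⊥ <-> ½ = ½
C -> (D <-> (A | C)) = ⊥ -> ½ = ⊤  [~⊥ | ½]
~(C -> (D <-> (A | C))) = ~⊤ = ⊥
D <-> C = ⊥ <-> ⊥ = ⊤
~(C -> (D <-> (A | C))) & (D <-> C) = ⊥ & ⊤ = ⊥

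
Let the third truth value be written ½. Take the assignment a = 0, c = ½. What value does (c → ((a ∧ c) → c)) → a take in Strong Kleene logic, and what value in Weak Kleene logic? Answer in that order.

0; ½

In Strong Kleene logic: a ∧ c = 0 ∧ ½ = 0
(a ∧ c) → c = 0 → ½ = 1
c → ((a ∧ c) → c) = ½ → 1 = 1
(c → ((a ∧ c) → c)) → a = 1 → 0 = 0
In Weak Kleene logic: a ∧ c = 0 ∧ ½ = ½
(a ∧ c) → c = ½ → ½ = ½  [any arg is the third value ⇒ result is the third value]
c → ((a ∧ c) → c) = ½ → ½ = ½
(c → ((a ∧ c) → c)) → a = ½ → 0 = ½
They differ because Strong Kleene logic and Weak Kleene logic treat ½ differently under the binary connectives.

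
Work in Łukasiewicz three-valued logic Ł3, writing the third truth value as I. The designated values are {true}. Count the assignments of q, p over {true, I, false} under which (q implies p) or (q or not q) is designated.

8

Of the 9 assignments, 8 give a value in {true}.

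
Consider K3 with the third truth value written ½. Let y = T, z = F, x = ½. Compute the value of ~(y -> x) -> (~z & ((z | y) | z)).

y -> x = T -> ½ = ½  [~T | ½]
~(y -> x) = ~½ = ½
~z = ~F = T
z | y = F | T = T
(z | y) | z = T | F = T
~z & ((z | y) | z) = T & T = T
~(y -> x) -> (~z & ((z | y) | z)) = ½ -> T = T

T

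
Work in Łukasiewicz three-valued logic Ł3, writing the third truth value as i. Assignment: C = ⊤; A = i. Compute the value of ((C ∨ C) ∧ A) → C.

⊤

C ∨ C = ⊤ ∨ ⊤ = ⊤
(C ∨ C) ∧ A = ⊤ ∧ i = i
((C ∨ C) ∧ A) → C = i → ⊤ = ⊤  [min(1, 1−½+1)]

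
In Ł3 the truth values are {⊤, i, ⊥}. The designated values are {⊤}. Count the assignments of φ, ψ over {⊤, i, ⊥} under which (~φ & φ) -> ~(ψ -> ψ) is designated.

Of the 9 assignments, 6 give a value in {⊤}.

6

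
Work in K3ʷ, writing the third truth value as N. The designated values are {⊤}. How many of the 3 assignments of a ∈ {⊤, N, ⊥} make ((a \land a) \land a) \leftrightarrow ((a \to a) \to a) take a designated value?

2

a=⊤: ⊤ ✓
a=N: N ·
a=⊥: ⊤ ✓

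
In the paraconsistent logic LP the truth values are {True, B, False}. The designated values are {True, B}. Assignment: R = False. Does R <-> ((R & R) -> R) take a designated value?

R & R = False & False = False
(R & R) -> R = False -> False = True
R <-> ((R & R) -> R) = False <-> True = False
False ∉ {True, B}.

No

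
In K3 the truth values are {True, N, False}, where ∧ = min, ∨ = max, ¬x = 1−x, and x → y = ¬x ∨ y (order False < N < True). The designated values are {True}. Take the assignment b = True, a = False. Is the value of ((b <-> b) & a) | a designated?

b <-> b = True <-> True = True
(b <-> b) & a = True & False = False
((b <-> b) & a) | a = False | False = False
False ∉ {True}.

No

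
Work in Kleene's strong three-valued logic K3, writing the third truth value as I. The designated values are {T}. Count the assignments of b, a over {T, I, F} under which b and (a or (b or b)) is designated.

3

Designated under: (b=T, a=T); (b=T, a=I); (b=T, a=F).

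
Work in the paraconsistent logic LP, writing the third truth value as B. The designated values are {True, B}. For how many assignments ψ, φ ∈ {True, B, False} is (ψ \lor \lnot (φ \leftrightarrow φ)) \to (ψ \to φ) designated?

Of the 9 assignments, 8 give a value in {True, B}.

8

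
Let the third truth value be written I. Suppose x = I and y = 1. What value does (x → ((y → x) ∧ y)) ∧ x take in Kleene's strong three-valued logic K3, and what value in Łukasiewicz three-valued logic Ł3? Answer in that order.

I; I

In Kleene's strong three-valued logic K3: y → x = 1 → I = I  [¬1 ∨ I]
(y → x) ∧ y = I ∧ 1 = I
x → ((y → x) ∧ y) = I → I = I
(x → ((y → x) ∧ y)) ∧ x = I ∧ I = I
In Łukasiewicz three-valued logic Ł3: y → x = 1 → I = I
(y → x) ∧ y = I ∧ 1 = I
x → ((y → x) ∧ y) = I → I = 1
(x → ((y → x) ∧ y)) ∧ x = 1 ∧ I = I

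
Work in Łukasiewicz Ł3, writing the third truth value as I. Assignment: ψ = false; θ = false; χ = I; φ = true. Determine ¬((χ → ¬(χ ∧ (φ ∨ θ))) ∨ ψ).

false

φ ∨ θ = true ∨ false = true
χ ∧ (φ ∨ θ) = I ∧ true = I
¬(χ ∧ (φ ∨ θ)) = ¬I = I
χ → ¬(χ ∧ (φ ∨ θ)) = I → I = true  [min(1, 1−½+½)]
(χ → ¬(χ ∧ (φ ∨ θ))) ∨ ψ = true ∨ false = true
¬((χ → ¬(χ ∧ (φ ∨ θ))) ∨ ψ) = ¬true = false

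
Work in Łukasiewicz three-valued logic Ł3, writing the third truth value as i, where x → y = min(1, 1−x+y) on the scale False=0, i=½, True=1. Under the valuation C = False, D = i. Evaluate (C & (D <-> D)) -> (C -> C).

D <-> D = i <-> i = True  [1 − |½−½|]
C & (D <-> D) = False & True = False
C -> C = False -> False = True
(C & (D <-> D)) -> (C -> C) = False -> True = True

True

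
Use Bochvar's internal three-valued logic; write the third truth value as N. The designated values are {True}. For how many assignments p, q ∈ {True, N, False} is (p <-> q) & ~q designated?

Designated under: (p=False, q=False).

1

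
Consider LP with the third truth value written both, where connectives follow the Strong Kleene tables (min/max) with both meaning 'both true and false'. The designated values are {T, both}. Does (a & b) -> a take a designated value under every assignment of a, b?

Yes

Every assignment of a, b over {T, both, F} gives a value in {T, both}.
In particular, with a=both, b=both: (a & b) -> a = both.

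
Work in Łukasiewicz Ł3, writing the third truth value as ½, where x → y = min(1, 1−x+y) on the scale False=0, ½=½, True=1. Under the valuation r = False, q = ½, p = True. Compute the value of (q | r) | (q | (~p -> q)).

True

q | r = ½ | False = ½
~p = ~True = False
~p -> q = False -> ½ = True
q | (~p -> q) = ½ | True = True
(q | r) | (q | (~p -> q)) = ½ | True = True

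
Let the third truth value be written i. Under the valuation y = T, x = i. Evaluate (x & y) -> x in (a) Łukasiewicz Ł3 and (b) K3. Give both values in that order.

T; i

In Łukasiewicz Ł3: x & y = i & T = i
(x & y) -> x = i -> i = T  [min(1, 1−½+½)]
In K3: x & y = i & T = i
(x & y) -> x = i -> i = i  [~i | i]
They differ because Łukasiewicz Ł3 and K3 treat i differently under implication.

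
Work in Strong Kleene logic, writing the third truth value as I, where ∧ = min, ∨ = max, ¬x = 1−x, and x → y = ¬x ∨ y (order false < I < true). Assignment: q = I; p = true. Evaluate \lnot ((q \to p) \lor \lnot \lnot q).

false

q \to p = I \to true = true  [\lnot I \lor true]
\lnot q = \lnot I = I
\lnot \lnot q = \lnot I = I
(q \to p) \lor \lnot \lnot q = true \lor I = true
\lnot ((q \to p) \lor \lnot \lnot q) = \lnot true = false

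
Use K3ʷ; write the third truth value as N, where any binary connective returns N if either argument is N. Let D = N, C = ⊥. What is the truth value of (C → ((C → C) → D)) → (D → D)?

C → C = ⊥ → ⊥ = ⊤
(C → C) → D = ⊤ → N = N
C → ((C → C) → D) = ⊥ → N = N
D → D = N → N = N
(C → ((C → C) → D)) → (D → D) = N → N = N

N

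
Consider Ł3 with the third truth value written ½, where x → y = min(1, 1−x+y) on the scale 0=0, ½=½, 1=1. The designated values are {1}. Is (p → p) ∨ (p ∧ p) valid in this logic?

Yes

Every assignment of p over {1, ½, 0} gives a value in {1}.
In particular, with p=½: (p → p) ∨ (p ∧ p) = 1.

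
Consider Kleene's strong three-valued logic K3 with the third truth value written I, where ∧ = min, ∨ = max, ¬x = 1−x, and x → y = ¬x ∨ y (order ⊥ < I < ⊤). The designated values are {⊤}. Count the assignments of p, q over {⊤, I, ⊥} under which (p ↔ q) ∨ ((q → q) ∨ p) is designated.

Of the 9 assignments, 7 give a value in {⊤}.

7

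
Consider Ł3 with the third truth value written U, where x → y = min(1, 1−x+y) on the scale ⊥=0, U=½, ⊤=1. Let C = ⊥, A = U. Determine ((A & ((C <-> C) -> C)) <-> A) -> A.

C <-> C = ⊥ <-> ⊥ = ⊤
(C <-> C) -> C = ⊤ -> ⊥ = ⊥
A & ((C <-> C) -> C) = U & ⊥ = ⊥
(A & ((C <-> C) -> C)) <-> A = ⊥ <-> U = U  [1 − |0−½|]
((A & ((C <-> C) -> C)) <-> A) -> A = U -> U = ⊤

⊤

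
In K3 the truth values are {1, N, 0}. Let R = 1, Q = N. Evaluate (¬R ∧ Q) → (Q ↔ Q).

¬R = ¬1 = 0
¬R ∧ Q = 0 ∧ N = 0
Q ↔ Q = N ↔ N = N
(¬R ∧ Q) → (Q ↔ Q) = 0 → N = 1

1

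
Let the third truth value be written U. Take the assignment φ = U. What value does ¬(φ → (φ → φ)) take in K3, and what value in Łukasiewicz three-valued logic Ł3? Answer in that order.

In K3: φ → φ = U → U = U  [¬U ∨ U]
φ → (φ → φ) = U → U = U
¬(φ → (φ → φ)) = ¬U = U
In Łukasiewicz three-valued logic Ł3: φ → φ = U → U = True
φ → (φ → φ) = U → True = True
¬(φ → (φ → φ)) = ¬True = False
They differ because K3 and Łukasiewicz three-valued logic Ł3 treat U differently under implication.

U; False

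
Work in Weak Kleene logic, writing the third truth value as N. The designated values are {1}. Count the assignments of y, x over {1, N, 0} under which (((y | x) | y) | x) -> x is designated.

3

Designated under: (y=1, x=1); (y=0, x=1); (y=0, x=0).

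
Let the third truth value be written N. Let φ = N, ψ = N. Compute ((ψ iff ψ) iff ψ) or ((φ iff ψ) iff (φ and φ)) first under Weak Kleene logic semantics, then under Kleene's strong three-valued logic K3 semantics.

In Weak Kleene logic: ψ iff ψ = N iff N = N
(ψ iff ψ) iff ψ = N iff N = N
φ iff ψ = N iff N = N
φ and φ = N and N = N
(φ iff ψ) iff (φ and φ) = N iff N = N
((ψ iff ψ) iff ψ) or ((φ iff ψ) iff (φ and φ)) = N or N = N
In Kleene's strong three-valued logic K3: ψ iff ψ = N iff N = N
(ψ iff ψ) iff ψ = N iff N = N
φ iff ψ = N iff N = N
φ and φ = N and N = N
(φ iff ψ) iff (φ and φ) = N iff N = N
((ψ iff ψ) iff ψ) or ((φ iff ψ) iff (φ and φ)) = N or N = N

N; N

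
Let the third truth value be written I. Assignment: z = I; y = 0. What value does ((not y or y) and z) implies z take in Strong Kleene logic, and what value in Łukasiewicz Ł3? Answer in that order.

I; 1

In Strong Kleene logic: not y = not 0 = 1
not y or y = 1 or 0 = 1
(not y or y) and z = 1 and I = I
((not y or y) and z) implies z = I implies I = I  [not I or I]
In Łukasiewicz Ł3: not y = not 0 = 1
not y or y = 1 or 0 = 1
(not y or y) and z = 1 and I = I
((not y or y) and z) implies z = I implies I = 1  [min(1, 1−½+½)]
They differ because Strong Kleene logic and Łukasiewicz Ł3 treat I differently under implication.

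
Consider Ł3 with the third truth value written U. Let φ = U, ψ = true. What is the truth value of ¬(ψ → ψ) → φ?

true

ψ → ψ = true → true = true
¬(ψ → ψ) = ¬true = false
¬(ψ → ψ) → φ = false → U = true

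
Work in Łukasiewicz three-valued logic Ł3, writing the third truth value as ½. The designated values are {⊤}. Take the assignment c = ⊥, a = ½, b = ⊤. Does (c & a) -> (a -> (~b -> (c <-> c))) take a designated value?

Yes

c & a = ⊥ & ½ = ⊥
~b = ~⊤ = ⊥
c <-> c = ⊥ <-> ⊥ = ⊤
~b -> (c <-> c) = ⊥ -> ⊤ = ⊤
a -> (~b -> (c <-> c)) = ½ -> ⊤ = ⊤  [min(1, 1−½+1)]
(c & a) -> (a -> (~b -> (c <-> c))) = ⊥ -> ⊤ = ⊤
⊤ ∈ {⊤}.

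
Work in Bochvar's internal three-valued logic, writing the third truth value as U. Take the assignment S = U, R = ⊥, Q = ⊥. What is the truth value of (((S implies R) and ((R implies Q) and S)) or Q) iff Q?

U

S implies R = U implies ⊥ = U  [any arg is the third value ⇒ result is the third value]
R implies Q = ⊥ implies ⊥ = ⊤
(R implies Q) and S = ⊤ and U = U
(S implies R) and ((R implies Q) and S) = U and U = U
((S implies R) and ((R implies Q) and S)) or Q = U or ⊥ = U
(((S implies R) and ((R implies Q) and S)) or Q) iff Q = U iff ⊥ = U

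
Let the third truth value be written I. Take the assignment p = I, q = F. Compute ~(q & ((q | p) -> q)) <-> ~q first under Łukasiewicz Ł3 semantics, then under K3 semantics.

In Łukasiewicz Ł3: q | p = F | I = I
(q | p) -> q = I -> F = I  [min(1, 1−½+0)]
q & ((q | p) -> q) = F & I = F
~(q & ((q | p) -> q)) = ~F = T
~q = ~F = T
~(q & ((q | p) -> q)) <-> ~q = T <-> T = T
In K3: q | p = F | I = I
(q | p) -> q = I -> F = I  [~I | F]
q & ((q | p) -> q) = F & I = F
~(q & ((q | p) -> q)) = ~F = T
~q = ~F = T
~(q & ((q | p) -> q)) <-> ~q = T <-> T = T

T; T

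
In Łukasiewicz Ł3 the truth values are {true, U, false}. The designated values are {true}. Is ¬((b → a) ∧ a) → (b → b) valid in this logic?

Every assignment of b, a over {true, U, false} gives a value in {true}.
In particular, with b=U, a=U: ¬((b → a) ∧ a) → (b → b) = true.

Yes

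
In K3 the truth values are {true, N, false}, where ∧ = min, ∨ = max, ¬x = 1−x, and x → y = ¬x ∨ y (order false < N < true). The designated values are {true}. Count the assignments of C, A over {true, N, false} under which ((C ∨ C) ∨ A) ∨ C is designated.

5

Of the 9 assignments, 5 give a value in {true}.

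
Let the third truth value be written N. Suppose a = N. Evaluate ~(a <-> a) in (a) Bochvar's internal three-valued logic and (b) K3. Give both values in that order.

N; N

In Bochvar's internal three-valued logic: a <-> a = N <-> N = N
~(a <-> a) = ~N = N
In K3: a <-> a = N <-> N = N
~(a <-> a) = ~N = N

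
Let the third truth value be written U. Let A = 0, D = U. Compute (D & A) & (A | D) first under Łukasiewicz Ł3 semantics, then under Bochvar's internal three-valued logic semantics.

0; U

In Łukasiewicz Ł3: D & A = U & 0 = 0
A | D = 0 | U = U
(D & A) & (A | D) = 0 & U = 0
In Bochvar's internal three-valued logic: D & A = U & 0 = U
A | D = 0 | U = U
(D & A) & (A | D) = U & U = U
They differ because Łukasiewicz Ł3 and Bochvar's internal three-valued logic treat U differently under the binary connectives.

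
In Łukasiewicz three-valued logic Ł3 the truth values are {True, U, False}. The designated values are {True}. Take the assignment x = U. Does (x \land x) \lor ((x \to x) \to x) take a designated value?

x \land x = U \land U = U
x \to x = U \to U = True  [min(1, 1−½+½)]
(x \to x) \to x = True \to U = U
(x \land x) \lor ((x \to x) \to x) = U \lor U = U
U ∉ {True}.

No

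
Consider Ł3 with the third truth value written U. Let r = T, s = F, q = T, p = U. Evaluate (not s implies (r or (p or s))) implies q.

T

not s = not F = T
p or s = U or F = U
r or (p or s) = T or U = T
not s implies (r or (p or s)) = T implies T = T
(not s implies (r or (p or s))) implies q = T implies T = T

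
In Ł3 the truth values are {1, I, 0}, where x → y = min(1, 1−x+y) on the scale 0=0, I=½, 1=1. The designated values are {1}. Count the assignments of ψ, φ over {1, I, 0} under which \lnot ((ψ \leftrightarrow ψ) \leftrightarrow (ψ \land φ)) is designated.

5

Of the 9 assignments, 5 give a value in {1}.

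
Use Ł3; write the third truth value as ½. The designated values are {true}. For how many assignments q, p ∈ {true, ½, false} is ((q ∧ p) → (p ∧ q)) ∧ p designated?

Designated under: (q=true, p=true); (q=½, p=true); (q=false, p=true).

3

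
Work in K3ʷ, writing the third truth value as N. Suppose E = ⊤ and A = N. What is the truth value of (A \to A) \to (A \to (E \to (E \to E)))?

A \to A = N \to N = N  [any arg is the third value ⇒ result is the third value]
E \to E = ⊤ \to ⊤ = ⊤
E \to (E \to E) = ⊤ \to ⊤ = ⊤
A \to (E \to (E \to E)) = N \to ⊤ = N
(A \to A) \to (A \to (E \to (E \to E))) = N \to N = N

N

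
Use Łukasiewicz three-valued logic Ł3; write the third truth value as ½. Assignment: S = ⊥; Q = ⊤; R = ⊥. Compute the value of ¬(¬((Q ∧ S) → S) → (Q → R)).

Q ∧ S = ⊤ ∧ ⊥ = ⊥
(Q ∧ S) → S = ⊥ → ⊥ = ⊤
¬((Q ∧ S) → S) = ¬⊤ = ⊥
Q → R = ⊤ → ⊥ = ⊥
¬((Q ∧ S) → S) → (Q → R) = ⊥ → ⊥ = ⊤
¬(¬((Q ∧ S) → S) → (Q → R)) = ¬⊤ = ⊥

⊥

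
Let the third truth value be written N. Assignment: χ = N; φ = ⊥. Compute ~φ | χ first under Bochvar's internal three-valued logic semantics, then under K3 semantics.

N; ⊤

In Bochvar's internal three-valued logic: ~φ = ~⊥ = ⊤
~φ | χ = ⊤ | N = N
In K3: ~φ = ~⊥ = ⊤
~φ | χ = ⊤ | N = ⊤
They differ because Bochvar's internal three-valued logic and K3 treat N differently under the binary connectives.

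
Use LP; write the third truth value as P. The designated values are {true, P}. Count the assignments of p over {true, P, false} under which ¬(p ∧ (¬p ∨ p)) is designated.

p=true: false ·
p=P: P ✓
p=false: true ✓

2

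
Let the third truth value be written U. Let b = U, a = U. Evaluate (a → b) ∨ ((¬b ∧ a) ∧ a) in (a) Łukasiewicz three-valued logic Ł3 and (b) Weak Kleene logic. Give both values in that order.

In Łukasiewicz three-valued logic Ł3: a → b = U → U = ⊤  [min(1, 1−½+½)]
¬b = ¬U = U
¬b ∧ a = U ∧ U = U
(¬b ∧ a) ∧ a = U ∧ U = U
(a → b) ∨ ((¬b ∧ a) ∧ a) = ⊤ ∨ U = ⊤
In Weak Kleene logic: a → b = U → U = U
¬b = ¬U = U
¬b ∧ a = U ∧ U = U
(¬b ∧ a) ∧ a = U ∧ U = U
(a → b) ∨ ((¬b ∧ a) ∧ a) = U ∨ U = U
They differ because Łukasiewicz three-valued logic Ł3 and Weak Kleene logic treat U differently under the binary connectives.

⊤; U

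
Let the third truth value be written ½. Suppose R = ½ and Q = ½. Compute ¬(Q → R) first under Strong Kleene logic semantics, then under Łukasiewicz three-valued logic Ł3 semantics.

½; ⊥

In Strong Kleene logic: Q → R = ½ → ½ = ½  [¬½ ∨ ½]
¬(Q → R) = ¬½ = ½
In Łukasiewicz three-valued logic Ł3: Q → R = ½ → ½ = ⊤  [min(1, 1−½+½)]
¬(Q → R) = ¬⊤ = ⊥
They differ because Strong Kleene logic and Łukasiewicz three-valued logic Ł3 treat ½ differently under implication.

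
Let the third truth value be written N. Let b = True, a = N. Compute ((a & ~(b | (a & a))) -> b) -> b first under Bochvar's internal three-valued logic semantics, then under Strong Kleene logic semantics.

In Bochvar's internal three-valued logic: a & a = N & N = N
b | (a & a) = True | N = N
~(b | (a & a)) = ~N = N
a & ~(b | (a & a)) = N & N = N
(a & ~(b | (a & a))) -> b = N -> True = N  [any arg is the third value ⇒ result is the third value]
((a & ~(b | (a & a))) -> b) -> b = N -> True = N
In Strong Kleene logic: a & a = N & N = N
b | (a & a) = True | N = True
~(b | (a & a)) = ~True = False
a & ~(b | (a & a)) = N & False = False
(a & ~(b | (a & a))) -> b = False -> True = True
((a & ~(b | (a & a))) -> b) -> b = True -> True = True
They differ because Bochvar's internal three-valued logic and Strong Kleene logic treat N differently under the binary connectives.

N; True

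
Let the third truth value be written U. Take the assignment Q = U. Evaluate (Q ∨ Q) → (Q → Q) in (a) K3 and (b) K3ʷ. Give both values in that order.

U; U

In K3: Q ∨ Q = U ∨ U = U
Q → Q = U → U = U  [¬U ∨ U]
(Q ∨ Q) → (Q → Q) = U → U = U
In K3ʷ: Q ∨ Q = U ∨ U = U
Q → Q = U → U = U  [any arg is the third value ⇒ result is the third value]
(Q ∨ Q) → (Q → Q) = U → U = U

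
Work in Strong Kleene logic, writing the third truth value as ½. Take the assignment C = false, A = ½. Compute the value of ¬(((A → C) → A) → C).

A → C = ½ → false = ½  [¬½ ∨ false]
(A → C) → A = ½ → ½ = ½
((A → C) → A) → C = ½ → false = ½
¬(((A → C) → A) → C) = ¬½ = ½

½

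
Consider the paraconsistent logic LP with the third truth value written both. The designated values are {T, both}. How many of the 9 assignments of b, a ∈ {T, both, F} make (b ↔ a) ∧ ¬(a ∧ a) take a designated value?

Of the 9 assignments, 5 give a value in {T, both}.

5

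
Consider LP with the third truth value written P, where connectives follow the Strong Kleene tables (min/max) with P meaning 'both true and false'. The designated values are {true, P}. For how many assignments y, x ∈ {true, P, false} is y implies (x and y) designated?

8

Of the 9 assignments, 8 give a value in {true, P}.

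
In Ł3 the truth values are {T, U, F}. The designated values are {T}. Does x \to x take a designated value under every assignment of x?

Every assignment of x over {T, U, F} gives a value in {T}.
In particular, with x=U: x \to x = T.

Yes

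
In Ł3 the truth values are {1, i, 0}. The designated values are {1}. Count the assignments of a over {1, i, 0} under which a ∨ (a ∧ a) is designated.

a=1: 1 ✓
a=i: i ·
a=0: 0 ·

1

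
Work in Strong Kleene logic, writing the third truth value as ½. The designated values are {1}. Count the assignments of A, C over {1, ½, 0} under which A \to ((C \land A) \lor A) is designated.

6

Of the 9 assignments, 6 give a value in {1}.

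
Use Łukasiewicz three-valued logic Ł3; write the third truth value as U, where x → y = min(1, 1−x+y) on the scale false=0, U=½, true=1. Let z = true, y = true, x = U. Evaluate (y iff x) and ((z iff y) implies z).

U

y iff x = true iff U = U  [1 − |1−½|]
z iff y = true iff true = true
(z iff y) implies z = true implies true = true
(y iff x) and ((z iff y) implies z) = U and true = U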